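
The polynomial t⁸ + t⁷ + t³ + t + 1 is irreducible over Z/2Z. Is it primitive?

No

Write f(t) = t⁸ + t⁷ + t³ + t + 1.
|GF(2^8)^×| = 2^8 − 1 = 255. Prime factorization: 255 = 3·5·17.
f is primitive ⇔ t has order 255 in GF(2)[t]/(f), i.e. t^(255/q) ≠ 1 for each prime q | 255.
t^(85) mod f = 1
t^(51) mod f = t⁴ + t³ + t² + t.
t^(15) mod f = t⁶ + t⁴ + t² + 1.
Since t^(85) = 1, the order of t divides 85 < 255; not primitive.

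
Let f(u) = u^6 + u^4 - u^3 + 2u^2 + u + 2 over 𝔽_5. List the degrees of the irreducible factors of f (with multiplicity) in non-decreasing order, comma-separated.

2, 2, 2

Roots in 𝔽_5: f(0) = 2; f(1) = 1; f(2) = 4; f(3) = 1; f(4) = 1.
Complete factorization: f(u) = (u^2 + u + 1)·(u^2 + 2u - 2)·(u^2 + 2u - 1).
Factor degrees with multiplicity: 2 + 2 + 2 = 6.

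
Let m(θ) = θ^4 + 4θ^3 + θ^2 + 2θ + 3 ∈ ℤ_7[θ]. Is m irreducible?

Check for roots in ℤ_7: m(0) = 3; m(1) = 4; m(2) = 3; m(3) = 4; m(4) = 0 → root; m(5) = 1; m(6) = 6.
m(4) = 0, so (θ − 4) divides m(θ); m is reducible.

No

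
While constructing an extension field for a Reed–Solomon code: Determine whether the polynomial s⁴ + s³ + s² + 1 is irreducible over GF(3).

Yes

Write P(s) = s⁴ + s³ + s² + 1.
Check for roots in GF(3): P(0) = 1; P(1) = 1; P(2) = 2.
No roots, so no linear factors.
Monic irreducibles of degree 2 over GF(3): s² + 1, s² + s + 2, s² + 2s + 2.
None of them divide P (all give nonzero remainder).
No irreducible factor of degree ≤ 2 exists, so P is irreducible over GF(3).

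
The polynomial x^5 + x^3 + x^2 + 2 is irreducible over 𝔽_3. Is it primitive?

No

Write f(x) = x^5 + x^3 + x^2 + 2.
|GF(3^5)^×| = 3^5 − 1 = 242. Prime factorization: 242 = 2·11^2.
f is primitive ⇔ x has order 242 in GF(3)[x]/(f), i.e. x^(242/q) ≠ 1 for each prime q | 242.
x^(121) mod f = 1
x^(22) mod f = x^4 + 2x^2 + 2x + 2.
Since x^(121) = 1, the order of x divides 121 < 242; not primitive.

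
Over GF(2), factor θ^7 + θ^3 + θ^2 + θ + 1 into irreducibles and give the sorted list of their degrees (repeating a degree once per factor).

Write h(θ) = θ^7 + θ^3 + θ^2 + θ + 1.
Roots in GF(2): h(0) = 1; h(1) = 1.
Complete factorization: h(θ) = (θ^7 + θ^3 + θ^2 + θ + 1).
Factor degrees with multiplicity: 7 = 7.

7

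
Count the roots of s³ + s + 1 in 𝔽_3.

1

Write g(s) = s³ + s + 1.
Evaluate at each of the 3 elements of 𝔽_3:
g(0) = 1; g(1) = 0 → root; g(2) = 2.
Roots: {1}.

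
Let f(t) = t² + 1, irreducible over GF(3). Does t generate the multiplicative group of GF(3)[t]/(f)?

No

|GF(3^2)^×| = 3^2 − 1 = 8. Prime factorization: 8 = 2^3.
f is primitive ⇔ t has order 8 in GF(3)[t]/(f), i.e. t^(8/q) ≠ 1 for each prime q | 8.
t^(4) mod f = 1
Since t^(4) = 1, the order of t divides 4 < 8; not primitive.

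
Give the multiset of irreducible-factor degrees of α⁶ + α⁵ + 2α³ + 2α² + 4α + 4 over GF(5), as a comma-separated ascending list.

1, 1, 1, 3

Write h(α) = α⁶ + α⁵ + 2α³ + 2α² + 4α + 4.
Roots in GF(5): h(0) = 4; h(1) = 4; h(2) = 2; h(3) = 0 → root; h(4) = 0 → root.
Linear factors from roots: (α + 2), (α + 1).
Complete factorization: h(α) = (α + 2)·(α + 1)^2·(α³ + 2α² + 2α + 2).
Factor degrees with multiplicity: 1 + 1 + 1 + 3 = 6.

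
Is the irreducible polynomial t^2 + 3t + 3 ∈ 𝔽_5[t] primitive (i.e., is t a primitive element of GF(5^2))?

Write f(t) = t^2 + 3t + 3.
|GF(5^2)^×| = 5^2 − 1 = 24. Prime factorization: 24 = 2^3·3.
f is primitive ⇔ t has order 24 in GF(5)[t]/(f), i.e. t^(24/q) ≠ 1 for each prime q | 24.
t^(12) mod f = 4.
t^(8) mod f = t + 1.
None equal 1, so t has full order 24; f is primitive.

Yes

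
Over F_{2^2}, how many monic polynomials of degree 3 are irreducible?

20

By the necklace-counting formula, N_4(3) = (1/3) Σ_{d|3} μ(3/d)·4^d.
Divisors of 3: 1, 3; μ(3/d) for each: -1, 1.
Σ = − 4^1 + 4^3 = 60.
N = 60/3 = 20.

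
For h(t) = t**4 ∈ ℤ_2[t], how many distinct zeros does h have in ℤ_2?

1

Evaluate at each of the 2 elements of ℤ_2:
h(0) = 0 → root; h(1) = 1.
Roots: {0}.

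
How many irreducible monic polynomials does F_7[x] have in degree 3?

112

The number of monic irreducibles of degree 3 over GF(7) is (1/3)·Σ_{d∣3} μ(3/d) 7^d.
Divisors of 3: 1, 3; μ(3/d) for each: -1, 1.
Σ = − 7^1 + 7^3 = 336.
N = 336/3 = 112.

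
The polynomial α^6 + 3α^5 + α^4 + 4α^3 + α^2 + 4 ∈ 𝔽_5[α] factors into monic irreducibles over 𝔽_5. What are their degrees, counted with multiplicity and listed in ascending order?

Write f(α) = α^6 + 3α^5 + α^4 + 4α^3 + α^2 + 4.
Roots in 𝔽_5: f(0) = 4; f(1) = 4; f(2) = 1; f(3) = 0 → root; f(4) = 0 → root.
Linear factors from roots: (α + 2), (α + 1).
Complete factorization: f(α) = (α + 2)^2·(α + 1)^4.
Factor degrees with multiplicity: 1 + 1 + 1 + 1 + 1 + 1 = 6.

1, 1, 1, 1, 1, 1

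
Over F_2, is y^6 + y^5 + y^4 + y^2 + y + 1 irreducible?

Write g(y) = y^6 + y^5 + y^4 + y^2 + y + 1.
Check for roots in F_2: g(0) = 1; g(1) = 0 → root.
g(1) = 0, so (y − 1) divides g(y); g is reducible.

No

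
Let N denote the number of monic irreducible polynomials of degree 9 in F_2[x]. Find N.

The number of monic irreducibles of degree 9 over GF(2) is (1/9)·Σ_{d∣9} μ(9/d) 2^d.
Divisors of 9: 1, 3, 9; μ(9/d) for each: 0, -1, 1.
Σ = − 2^3 + 2^9 = 504.
N = 504/9 = 56.

56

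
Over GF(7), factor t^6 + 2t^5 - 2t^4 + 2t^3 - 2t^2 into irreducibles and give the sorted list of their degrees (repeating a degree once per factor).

1, 1, 1, 1, 2

Write h(t) = t^6 + 2t^5 - 2t^4 + 2t^3 - 2t^2.
Linear factors from roots: (t), (t + 2), (t + 1).
Complete factorization: h(t) = (t + 1)·(t + 2)·(t)^2·(t^2 - t - 1).
Factor degrees with multiplicity: 1 + 1 + 1 + 1 + 2 = 6.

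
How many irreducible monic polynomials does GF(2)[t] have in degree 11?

x^(2^11) − x is the product of all monic irreducibles of degree dividing 11; Möbius inversion gives N = (1/11) Σ μ(11/d)·2^d.
Divisors of 11: 1, 11; μ(11/d) for each: -1, 1.
Σ = − 2^1 + 2^11 = 2046.
N = 2046/11 = 186.

186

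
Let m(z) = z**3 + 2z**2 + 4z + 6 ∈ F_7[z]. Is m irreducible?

Check for roots in F_7: m(0) = 6; m(1) = 6; m(2) = 2; m(3) = 0 → root; m(4) = 6; m(5) = 5; m(6) = 3.
m(3) = 0, so (z − 3) divides m(z); m is reducible.

No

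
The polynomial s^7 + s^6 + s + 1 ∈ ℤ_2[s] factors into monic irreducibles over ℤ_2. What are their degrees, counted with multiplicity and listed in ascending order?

1, 1, 1, 2, 2

Write f(s) = s^7 + s^6 + s + 1.
Roots in ℤ_2: f(0) = 1; f(1) = 0 → root.
Linear factors from roots: (s + 1).
Complete factorization: f(s) = (s + 1)^3·(s^2 + s + 1)^2.
Factor degrees with multiplicity: 1 + 1 + 1 + 2 + 2 = 7.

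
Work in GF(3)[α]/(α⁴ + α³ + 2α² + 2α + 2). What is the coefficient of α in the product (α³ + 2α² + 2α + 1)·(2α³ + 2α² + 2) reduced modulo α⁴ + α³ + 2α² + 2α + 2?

2

Multiply in GF(3)[α]: (α³ + 2α² + 2α + 1)·(2α³ + 2α² + 2) = 2α⁶ + 2α⁴ + 2α³ + α + 2.
Reduce using α⁴ ≡ 2α³ + α² + α + 1 (mod α⁴ + α³ + 2α² + 2α + 2).
Reduced: 2α³ + 2α + 2.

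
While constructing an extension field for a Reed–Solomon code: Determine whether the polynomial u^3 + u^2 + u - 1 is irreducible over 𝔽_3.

Yes

Write g(u) = u^3 + u^2 + u - 1.
Check for roots in 𝔽_3: g(0) = 2; g(1) = 2; g(2) = 1.
No roots. A degree-3 polynomial over a field with no linear factor is irreducible.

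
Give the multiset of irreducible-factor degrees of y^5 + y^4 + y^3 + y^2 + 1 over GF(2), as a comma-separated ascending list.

5

Write h(y) = y^5 + y^4 + y^3 + y^2 + 1.
Roots in GF(2): h(0) = 1; h(1) = 1.
Complete factorization: h(y) = (y^5 + y^4 + y^3 + y^2 + 1).
Factor degrees with multiplicity: 5 = 5.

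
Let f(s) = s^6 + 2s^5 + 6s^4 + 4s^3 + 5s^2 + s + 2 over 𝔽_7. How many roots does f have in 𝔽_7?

5

Evaluate at each of the 7 elements of 𝔽_7:
f(0) = 2; f(1) = 0 → root; f(2) = 0 → root; f(3) = 4; f(4) = 0 → root; f(5) = 0 → root; f(6) = 0 → root.
Roots: {1, 2, 4, 5, 6}.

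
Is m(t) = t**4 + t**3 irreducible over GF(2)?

Check for roots in GF(2): m(0) = 0 → root; m(1) = 0 → root.
m(0) = 0, so (t) divides m(t); m is reducible.

No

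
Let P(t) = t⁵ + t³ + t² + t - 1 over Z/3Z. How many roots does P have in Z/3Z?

Evaluate at each of the 3 elements of Z/3Z:
P(0) = 2; P(1) = 0 → root; P(2) = 0 → root.
Roots: {1, 2}.

2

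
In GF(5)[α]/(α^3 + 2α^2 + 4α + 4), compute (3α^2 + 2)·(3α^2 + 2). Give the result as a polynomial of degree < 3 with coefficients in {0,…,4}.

2α^2 + α + 1

Multiply in GF(5)[α]: (3α^2 + 2)·(3α^2 + 2) = 4α^4 + 2α^2 + 4.
Reduce using α^3 ≡ 3α^2 + α + 1 (mod α^3 + 2α^2 + 4α + 4).
Reduced: 2α^2 + α + 1.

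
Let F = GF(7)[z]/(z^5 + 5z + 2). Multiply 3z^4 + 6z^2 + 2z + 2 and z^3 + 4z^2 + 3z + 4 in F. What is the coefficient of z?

Multiply in GF(7)[z]: (3z^4 + 6z^2 + 2z + 2)·(z^3 + 4z^2 + 3z + 4) = 3z^7 + 5z^6 + z^5 + 3z^4 + 3z^2 + 1.
Reduce using z^5 ≡ 2z + 5 (mod z^5 + 5z + 2).
Reduced: 3z^4 + 6z^3 + 6z + 6.

6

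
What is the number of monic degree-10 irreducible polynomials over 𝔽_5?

976248

The number of monic irreducibles of degree 10 over GF(5) is (1/10)·Σ_{d∣10} μ(10/d) 5^d.
Divisors of 10: 1, 2, 5, 10; μ(10/d) for each: 1, -1, -1, 1.
Σ = 5^1 − 5^2 − 5^5 + 5^10 = 9762480.
N = 9762480/10 = 976248.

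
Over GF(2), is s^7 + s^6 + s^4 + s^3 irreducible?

No

Write h(s) = s^7 + s^6 + s^4 + s^3.
Check for roots in GF(2): h(0) = 0 → root; h(1) = 0 → root.
h(0) = 0, so (s) divides h(s); h is reducible.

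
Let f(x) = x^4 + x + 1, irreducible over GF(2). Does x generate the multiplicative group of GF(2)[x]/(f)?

|GF(2^4)^×| = 2^4 − 1 = 15. Prime factorization: 15 = 3·5.
f is primitive ⇔ x has order 15 in GF(2)[x]/(f), i.e. x^(15/q) ≠ 1 for each prime q | 15.
x^(5) mod f = x^2 + x.
x^(3) mod f = x^3.
None equal 1, so x has full order 15; f is primitive.

Yes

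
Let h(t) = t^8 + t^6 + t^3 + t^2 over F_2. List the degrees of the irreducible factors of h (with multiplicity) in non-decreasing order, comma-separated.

Roots in F_2: h(0) = 0 → root; h(1) = 0 → root.
Linear factors from roots: (t), (t + 1).
Complete factorization: h(t) = (t + 1)·(t)^2·(t^2 + t + 1)·(t^3 + t + 1).
Factor degrees with multiplicity: 1 + 1 + 1 + 2 + 3 = 8.

1, 1, 1, 2, 3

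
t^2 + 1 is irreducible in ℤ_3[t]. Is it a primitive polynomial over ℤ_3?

No

Write f(t) = t^2 + 1.
|GF(3^2)^×| = 3^2 − 1 = 8. Prime factorization: 8 = 2^3.
f is primitive ⇔ t has order 8 in GF(3)[t]/(f), i.e. t^(8/q) ≠ 1 for each prime q | 8.
t^(4) mod f = 1
Since t^(4) = 1, the order of t divides 4 < 8; not primitive.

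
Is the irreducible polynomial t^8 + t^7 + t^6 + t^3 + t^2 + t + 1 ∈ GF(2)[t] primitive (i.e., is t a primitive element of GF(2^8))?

Write f(t) = t^8 + t^7 + t^6 + t^3 + t^2 + t + 1.
|GF(2^8)^×| = 2^8 − 1 = 255. Prime factorization: 255 = 3·5·17.
f is primitive ⇔ t has order 255 in GF(2)[t]/(f), i.e. t^(255/q) ≠ 1 for each prime q | 255.
t^(85) mod f = t^5 + t^4 + t^3 + t^2 + 1.
t^(51) mod f = t^6 + t^3.
t^(15) mod f = t^5 + t^4 + t^3 + t + 1.
None equal 1, so t has full order 255; f is primitive.

Yes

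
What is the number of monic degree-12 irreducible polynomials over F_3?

By the necklace-counting formula, N_3(12) = (1/12) Σ_{d|12} μ(12/d)·3^d.
Divisors of 12: 1, 2, 3, 4, 6, 12; μ(12/d) for each: 0, 1, 0, -1, -1, 1.
Σ = 3^2 − 3^4 − 3^6 + 3^12 = 530640.
N = 530640/12 = 44220.

44220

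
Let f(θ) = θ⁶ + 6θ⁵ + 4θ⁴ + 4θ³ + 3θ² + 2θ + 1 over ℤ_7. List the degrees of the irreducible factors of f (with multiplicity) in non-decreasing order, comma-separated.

Linear factors from roots: (θ + 6), (θ + 4).
Complete factorization: f(θ) = (θ + 4)·(θ + 6)·(θ⁴ + 3θ³ + 6θ² + 5θ + 5).
Factor degrees with multiplicity: 1 + 1 + 4 = 6.

1, 1, 4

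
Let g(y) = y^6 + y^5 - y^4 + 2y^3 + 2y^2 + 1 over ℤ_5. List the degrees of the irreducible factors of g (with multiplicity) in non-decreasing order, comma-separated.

1, 1, 1, 1, 2

Roots in ℤ_5: g(0) = 1; g(1) = 1; g(2) = 0 → root; g(3) = 4; g(4) = 0 → root.
Linear factors from roots: (y - 2), (y + 1).
Complete factorization: g(y) = (y - 2)·(y + 1)^3·(y^2 + 2).
Factor degrees with multiplicity: 1 + 1 + 1 + 1 + 2 = 6.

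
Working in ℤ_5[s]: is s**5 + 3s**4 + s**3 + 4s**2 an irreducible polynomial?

No

Write m(s) = s**5 + 3s**4 + s**3 + 4s**2.
Check for roots in ℤ_5: m(0) = 0 → root; m(1) = 4; m(2) = 4; m(3) = 4; m(4) = 0 → root.
m(0) = 0, so (s) divides m(s); m is reducible.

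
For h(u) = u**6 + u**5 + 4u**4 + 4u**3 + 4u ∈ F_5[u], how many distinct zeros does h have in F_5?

Evaluate at each of the 5 elements of F_5:
h(0) = 0 → root; h(1) = 4; h(2) = 0 → root; h(3) = 1; h(4) = 1.
Roots: {0, 2}.

2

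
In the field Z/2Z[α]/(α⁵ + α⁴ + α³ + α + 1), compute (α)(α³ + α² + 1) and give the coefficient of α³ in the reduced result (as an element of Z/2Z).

Multiply in Z/2Z[α]: (α)·(α³ + α² + 1) = α⁴ + α³ + α.
Reduced: α⁴ + α³ + α.

1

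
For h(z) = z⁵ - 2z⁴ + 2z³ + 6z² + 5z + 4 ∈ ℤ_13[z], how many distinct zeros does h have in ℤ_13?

3

Evaluate at each of the 13 elements of ℤ_13:
h(0) = 4; h(1) = 3; h(2) = 2; h(3) = 0 → root; h(4) = 6; h(5) = 3; h(6) = 3; h(7) = 11; h(8) = 2; h(9) = 2; h(10) = 0 → root; h(11) = 3; h(12) = 0 → root.
Roots: {3, 10, 12}.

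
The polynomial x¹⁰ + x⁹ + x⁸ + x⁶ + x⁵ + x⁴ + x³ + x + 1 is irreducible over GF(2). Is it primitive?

Write f(x) = x¹⁰ + x⁹ + x⁸ + x⁶ + x⁵ + x⁴ + x³ + x + 1.
|GF(2^10)^×| = 2^10 − 1 = 1023. Prime factorization: 1023 = 3·11·31.
f is primitive ⇔ x has order 1023 in GF(2)[x]/(f), i.e. x^(1023/q) ≠ 1 for each prime q | 1023.
x^(341) mod f = 1
x^(93) mod f = x⁹ + x⁸ + x⁶ + x² + 1.
x^(33) mod f = x⁹ + x⁶ + x⁵ + x⁴ + x.
Since x^(341) = 1, the order of x divides 341 < 1023; not primitive.

No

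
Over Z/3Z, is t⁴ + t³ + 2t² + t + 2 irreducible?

Write m(t) = t⁴ + t³ + 2t² + t + 2.
Check for roots in Z/3Z: m(0) = 2; m(1) = 1; m(2) = 0 → root.
m(2) = 0, so (t − 2) divides m(t); m is reducible.

No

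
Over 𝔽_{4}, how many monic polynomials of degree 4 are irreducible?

The number of monic irreducibles of degree 4 over GF(4) is (1/4)·Σ_{d∣4} μ(4/d) 4^d.
Divisors of 4: 1, 2, 4; μ(4/d) for each: 0, -1, 1.
Σ = − 4^2 + 4^4 = 240.
N = 240/4 = 60.

60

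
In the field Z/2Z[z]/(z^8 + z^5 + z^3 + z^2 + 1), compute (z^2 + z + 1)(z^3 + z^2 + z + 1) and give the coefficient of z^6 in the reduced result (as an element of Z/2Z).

Multiply in Z/2Z[z]: (z^2 + z + 1)·(z^3 + z^2 + z + 1) = z^5 + z^3 + z^2 + 1.
Reduced: z^5 + z^3 + z^2 + 1.

0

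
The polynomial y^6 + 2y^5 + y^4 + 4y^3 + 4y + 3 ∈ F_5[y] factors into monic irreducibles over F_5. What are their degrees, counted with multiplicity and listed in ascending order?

1, 1, 2, 2

Write g(y) = y^6 + 2y^5 + y^4 + 4y^3 + 4y + 3.
Roots in F_5: g(0) = 3; g(1) = 0 → root; g(2) = 2; g(3) = 4; g(4) = 0 → root.
Linear factors from roots: (y + 4), (y + 1).
Complete factorization: g(y) = (y + 1)·(y + 4)·(y^2 + 3)·(y^2 + 2y + 4).
Factor degrees with multiplicity: 1 + 1 + 2 + 2 = 6.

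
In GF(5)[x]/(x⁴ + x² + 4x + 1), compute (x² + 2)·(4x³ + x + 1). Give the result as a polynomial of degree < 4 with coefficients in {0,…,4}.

3x + 2

Multiply in GF(5)[x]: (x² + 2)·(4x³ + x + 1) = 4x⁵ + 4x³ + x² + 2x + 2.
Reduce using x⁴ ≡ 4x² + x + 4 (mod x⁴ + x² + 4x + 1).
Reduced: 3x + 2.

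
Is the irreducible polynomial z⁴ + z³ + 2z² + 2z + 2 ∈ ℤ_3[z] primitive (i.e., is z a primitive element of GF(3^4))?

Yes

Write f(z) = z⁴ + z³ + 2z² + 2z + 2.
|GF(3^4)^×| = 3^4 − 1 = 80. Prime factorization: 80 = 2^4·5.
f is primitive ⇔ z has order 80 in GF(3)[z]/(f), i.e. z^(80/q) ≠ 1 for each prime q | 80.
z^(40) mod f = 2.
z^(16) mod f = z² + z.
None equal 1, so z has full order 80; f is primitive.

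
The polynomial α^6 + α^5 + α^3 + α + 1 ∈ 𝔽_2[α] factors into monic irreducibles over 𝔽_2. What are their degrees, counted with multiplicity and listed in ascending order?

Write f(α) = α^6 + α^5 + α^3 + α + 1.
Roots in 𝔽_2: f(0) = 1; f(1) = 1.
Complete factorization: f(α) = (α^2 + α + 1)^3.
Factor degrees with multiplicity: 2 + 2 + 2 = 6.

2, 2, 2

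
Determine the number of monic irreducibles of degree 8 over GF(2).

30

Gauss's count: N_{2}(8) = (1/8) Σ_{d|8} μ(8/d)·2^d.
Divisors of 8: 1, 2, 4, 8; μ(8/d) for each: 0, 0, -1, 1.
Σ = − 2^4 + 2^8 = 240.
N = 240/8 = 30.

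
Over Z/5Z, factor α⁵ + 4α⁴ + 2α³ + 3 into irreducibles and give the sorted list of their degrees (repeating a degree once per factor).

Write h(α) = α⁵ + 4α⁴ + 2α³ + 3.
Roots in Z/5Z: h(0) = 3; h(1) = 0 → root; h(2) = 0 → root; h(3) = 4; h(4) = 4.
Linear factors from roots: (α + 4), (α + 3).
Complete factorization: h(α) = (α + 3)·(α + 4)·(α³ + 2α² + α + 4).
Factor degrees with multiplicity: 1 + 1 + 3 = 5.

1, 1, 3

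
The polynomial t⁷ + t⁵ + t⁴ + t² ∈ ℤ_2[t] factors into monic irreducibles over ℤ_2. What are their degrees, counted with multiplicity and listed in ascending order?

Write g(t) = t⁷ + t⁵ + t⁴ + t².
Roots in ℤ_2: g(0) = 0 → root; g(1) = 0 → root.
Linear factors from roots: (t), (t + 1).
Complete factorization: g(t) = (t)^2·(t + 1)^3·(t² + t + 1).
Factor degrees with multiplicity: 1 + 1 + 1 + 1 + 1 + 2 = 7.

1, 1, 1, 1, 1, 2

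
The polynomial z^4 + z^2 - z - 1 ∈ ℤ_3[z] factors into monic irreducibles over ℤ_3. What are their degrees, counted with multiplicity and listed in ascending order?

1, 3

Write f(z) = z^4 + z^2 - z - 1.
Roots in ℤ_3: f(0) = 2; f(1) = 0 → root; f(2) = 2.
Linear factors from roots: (z - 1).
Complete factorization: f(z) = (z - 1)·(z^3 + z^2 - z + 1).
Factor degrees with multiplicity: 1 + 3 = 4.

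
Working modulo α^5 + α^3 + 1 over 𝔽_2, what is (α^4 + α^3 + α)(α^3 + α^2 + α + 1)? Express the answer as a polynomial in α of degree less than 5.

Multiply in 𝔽_2[α]: (α^4 + α^3 + α)·(α^3 + α^2 + α + 1) = α^7 + α^4 + α^2 + α.
Reduce using α^5 ≡ α^3 + 1 (mod α^5 + α^3 + 1).
Reduced: α^4 + α^3 + α + 1.

α^4 + α^3 + α + 1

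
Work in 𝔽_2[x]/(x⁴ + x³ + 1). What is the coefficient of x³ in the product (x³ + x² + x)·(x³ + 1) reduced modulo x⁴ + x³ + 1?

Multiply in 𝔽_2[x]: (x³ + x² + x)·(x³ + 1) = x⁶ + x⁵ + x⁴ + x³ + x² + x.
Reduce using x⁴ ≡ x³ + 1 (mod x⁴ + x³ + 1).
Reduced: x + 1.

0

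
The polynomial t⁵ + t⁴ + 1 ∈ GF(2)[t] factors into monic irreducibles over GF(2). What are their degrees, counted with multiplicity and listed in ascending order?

Write g(t) = t⁵ + t⁴ + 1.
Roots in GF(2): g(0) = 1; g(1) = 1.
Complete factorization: g(t) = (t² + t + 1)·(t³ + t + 1).
Factor degrees with multiplicity: 2 + 3 = 5.

2, 3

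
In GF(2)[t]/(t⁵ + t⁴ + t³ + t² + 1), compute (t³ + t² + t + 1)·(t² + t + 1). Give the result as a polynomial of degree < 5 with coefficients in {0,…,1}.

Multiply in GF(2)[t]: (t³ + t² + t + 1)·(t² + t + 1) = t⁵ + t³ + t² + 1.
Reduce using t⁵ ≡ t⁴ + t³ + t² + 1 (mod t⁵ + t⁴ + t³ + t² + 1).
Reduced: t⁴.

t^4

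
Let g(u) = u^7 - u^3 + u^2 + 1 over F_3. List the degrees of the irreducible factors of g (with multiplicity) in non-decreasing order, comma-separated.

Roots in F_3: g(0) = 1; g(1) = 2; g(2) = 2.
Complete factorization: g(u) = (u^2 + 1)·(u^2 - u - 1)·(u^3 + u^2 + u - 1).
Factor degrees with multiplicity: 2 + 2 + 3 = 7.

2, 2, 3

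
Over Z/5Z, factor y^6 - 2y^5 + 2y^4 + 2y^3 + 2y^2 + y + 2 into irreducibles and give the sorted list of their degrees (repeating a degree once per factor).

Write g(y) = y^6 - 2y^5 + 2y^4 + 2y^3 + 2y^2 + y + 2.
Roots in Z/5Z: g(0) = 2; g(1) = 3; g(2) = 0 → root; g(3) = 2; g(4) = 1.
Linear factors from roots: (y - 2).
Complete factorization: g(y) = (y - 2)·(y^2 + y + 2)·(y^3 - y^2 + y + 2).
Factor degrees with multiplicity: 1 + 2 + 3 = 6.

1, 2, 3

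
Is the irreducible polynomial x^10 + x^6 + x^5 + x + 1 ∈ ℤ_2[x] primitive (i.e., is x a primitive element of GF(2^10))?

No

Write f(x) = x^10 + x^6 + x^5 + x + 1.
|GF(2^10)^×| = 2^10 − 1 = 1023. Prime factorization: 1023 = 3·11·31.
f is primitive ⇔ x has order 1023 in GF(2)[x]/(f), i.e. x^(1023/q) ≠ 1 for each prime q | 1023.
x^(341) mod f = 1
x^(93) mod f = x^6 + x^5 + x^3 + x.
x^(33) mod f = x^9 + x^8 + x^6 + x^4 + x^3 + 1.
Since x^(341) = 1, the order of x divides 341 < 1023; not primitive.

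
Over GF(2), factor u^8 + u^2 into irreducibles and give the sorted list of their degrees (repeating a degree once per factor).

Write f(u) = u^8 + u^2.
Roots in GF(2): f(0) = 0 → root; f(1) = 0 → root.
Linear factors from roots: (u), (u + 1).
Complete factorization: f(u) = (u)^2·(u + 1)^2·(u^2 + u + 1)^2.
Factor degrees with multiplicity: 1 + 1 + 1 + 1 + 2 + 2 = 8.

1, 1, 1, 1, 2, 2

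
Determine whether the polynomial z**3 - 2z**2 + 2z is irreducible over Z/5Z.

No

Write P(z) = z**3 - 2z**2 + 2z.
Check for roots in Z/5Z: P(0) = 0 → root; P(1) = 1; P(2) = 4; P(3) = 0 → root; P(4) = 0 → root.
P(0) = 0, so (z) divides P(z); P is reducible.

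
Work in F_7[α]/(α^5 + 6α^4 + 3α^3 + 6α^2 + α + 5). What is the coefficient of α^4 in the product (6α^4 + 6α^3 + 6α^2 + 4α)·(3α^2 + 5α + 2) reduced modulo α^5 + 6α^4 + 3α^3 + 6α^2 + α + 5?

2

Multiply in F_7[α]: (6α^4 + 6α^3 + 6α^2 + 4α)·(3α^2 + 5α + 2) = 4α^6 + 6α^5 + 4α^4 + 5α^3 + 4α^2 + α.
Reduce using α^5 ≡ α^4 + 4α^3 + α^2 + 6α + 2 (mod α^5 + 6α^4 + 3α^3 + 6α^2 + α + 5).
Reduced: 2α^4 + 3α^2 + 6α + 6.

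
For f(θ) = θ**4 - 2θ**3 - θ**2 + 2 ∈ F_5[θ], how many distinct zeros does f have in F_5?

2

Evaluate at each of the 5 elements of F_5:
f(0) = 2; f(1) = 0 → root; f(2) = 3; f(3) = 0 → root; f(4) = 4.
Roots: {1, 3}.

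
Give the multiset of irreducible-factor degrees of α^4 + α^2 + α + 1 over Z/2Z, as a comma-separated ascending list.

Write f(α) = α^4 + α^2 + α + 1.
Roots in Z/2Z: f(0) = 1; f(1) = 0 → root.
Linear factors from roots: (α + 1).
Complete factorization: f(α) = (α + 1)·(α^3 + α^2 + 1).
Factor degrees with multiplicity: 1 + 3 = 4.

1, 3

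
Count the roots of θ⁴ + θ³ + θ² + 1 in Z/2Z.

1

Write g(θ) = θ⁴ + θ³ + θ² + 1.
Evaluate at each of the 2 elements of Z/2Z:
g(0) = 1; g(1) = 0 → root.
Roots: {1}.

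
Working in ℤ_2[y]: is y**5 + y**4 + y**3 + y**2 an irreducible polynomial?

Write f(y) = y**5 + y**4 + y**3 + y**2.
Check for roots in ℤ_2: f(0) = 0 → root; f(1) = 0 → root.
f(0) = 0, so (y) divides f(y); f is reducible.

No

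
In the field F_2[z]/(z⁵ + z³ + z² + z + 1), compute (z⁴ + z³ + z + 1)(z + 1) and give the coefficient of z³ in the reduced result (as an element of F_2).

Multiply in F_2[z]: (z⁴ + z³ + z + 1)·(z + 1) = z⁵ + z³ + z² + 1.
Reduce using z⁵ ≡ z³ + z² + z + 1 (mod z⁵ + z³ + z² + z + 1).
Reduced: z.

0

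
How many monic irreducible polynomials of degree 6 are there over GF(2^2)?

The number of monic irreducibles of degree 6 over GF(4) is (1/6)·Σ_{d∣6} μ(6/d) 4^d.
Divisors of 6: 1, 2, 3, 6; μ(6/d) for each: 1, -1, -1, 1.
Σ = 4^1 − 4^2 − 4^3 + 4^6 = 4020.
N = 4020/6 = 670.

670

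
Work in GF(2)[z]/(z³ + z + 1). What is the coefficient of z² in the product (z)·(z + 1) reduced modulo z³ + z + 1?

1

Multiply in GF(2)[z]: (z)·(z + 1) = z² + z.
Reduced: z² + z.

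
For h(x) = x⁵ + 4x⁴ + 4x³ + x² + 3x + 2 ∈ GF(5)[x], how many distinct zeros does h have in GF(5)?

3

Evaluate at each of the 5 elements of GF(5):
h(0) = 2; h(1) = 0 → root; h(2) = 0 → root; h(3) = 0 → root; h(4) = 4.
Roots: {1, 2, 3}.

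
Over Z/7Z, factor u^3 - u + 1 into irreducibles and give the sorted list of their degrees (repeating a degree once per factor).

Write f(u) = u^3 - u + 1.
Linear factors from roots: (u - 2).
Complete factorization: f(u) = (u - 2)·(u^2 + 2u + 3).
Factor degrees with multiplicity: 1 + 2 = 3.

1, 2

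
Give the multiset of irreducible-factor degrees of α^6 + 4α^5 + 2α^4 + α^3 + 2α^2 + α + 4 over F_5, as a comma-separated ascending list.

Write h(α) = α^6 + 4α^5 + 2α^4 + α^3 + 2α^2 + α + 4.
Roots in F_5: h(0) = 4; h(1) = 0 → root; h(2) = 1; h(3) = 0 → root; h(4) = 3.
Linear factors from roots: (α + 4), (α + 2).
Complete factorization: h(α) = (α + 2)·(α + 4)·(α^2 + 2)·(α^2 + 3α + 4).
Factor degrees with multiplicity: 1 + 1 + 2 + 2 = 6.

1, 1, 2, 2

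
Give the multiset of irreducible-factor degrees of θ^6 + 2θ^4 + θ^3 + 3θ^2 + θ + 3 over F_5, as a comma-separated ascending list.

Write h(θ) = θ^6 + 2θ^4 + θ^3 + 3θ^2 + θ + 3.
Roots in F_5: h(0) = 3; h(1) = 1; h(2) = 1; h(3) = 1; h(4) = 2.
Complete factorization: h(θ) = (θ^2 + 3θ + 3)·(θ^4 + 2θ^3 + 3θ^2 + θ + 1).
Factor degrees with multiplicity: 2 + 4 = 6.

2, 4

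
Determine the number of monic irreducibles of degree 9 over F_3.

The number of monic irreducibles of degree 9 over GF(3) is (1/9)·Σ_{d∣9} μ(9/d) 3^d.
Divisors of 9: 1, 3, 9; μ(9/d) for each: 0, -1, 1.
Σ = − 3^3 + 3^9 = 19656.
N = 19656/9 = 2184.

2184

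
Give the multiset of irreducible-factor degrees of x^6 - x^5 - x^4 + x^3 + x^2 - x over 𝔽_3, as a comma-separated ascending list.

1, 1, 2, 2

Write f(x) = x^6 - x^5 - x^4 + x^3 + x^2 - x.
Roots in 𝔽_3: f(0) = 0 → root; f(1) = 0 → root; f(2) = 2.
Linear factors from roots: (x), (x - 1).
Complete factorization: f(x) = (x)·(x - 1)·(x^2 + 1)^2.
Factor degrees with multiplicity: 1 + 1 + 2 + 2 = 6.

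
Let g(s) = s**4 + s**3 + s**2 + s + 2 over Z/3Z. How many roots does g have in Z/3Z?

1

Evaluate at each of the 3 elements of Z/3Z:
g(0) = 2; g(1) = 0 → root; g(2) = 2.
Roots: {1}.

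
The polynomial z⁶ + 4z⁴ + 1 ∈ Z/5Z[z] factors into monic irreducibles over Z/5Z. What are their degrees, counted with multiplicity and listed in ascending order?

Write f(z) = z⁶ + 4z⁴ + 1.
Roots in Z/5Z: f(0) = 1; f(1) = 1; f(2) = 4; f(3) = 4; f(4) = 1.
Complete factorization: f(z) = (z² + 3)·(z⁴ + z² + 2).
Factor degrees with multiplicity: 2 + 4 = 6.

2, 4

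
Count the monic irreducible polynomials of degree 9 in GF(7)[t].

4483696

The number of monic irreducibles of degree 9 over GF(7) is (1/9)·Σ_{d∣9} μ(9/d) 7^d.
Divisors of 9: 1, 3, 9; μ(9/d) for each: 0, -1, 1.
Σ = − 7^3 + 7^9 = 40353264.
N = 40353264/9 = 4483696.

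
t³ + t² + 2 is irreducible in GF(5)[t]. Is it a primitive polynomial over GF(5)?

Yes

Write f(t) = t³ + t² + 2.
|GF(5^3)^×| = 5^3 − 1 = 124. Prime factorization: 124 = 2^2·31.
f is primitive ⇔ t has order 124 in GF(5)[t]/(f), i.e. t^(124/q) ≠ 1 for each prime q | 124.
t^(62) mod f = 4.
t^(4) mod f = t² + 3t + 2.
None equal 1, so t has full order 124; f is primitive.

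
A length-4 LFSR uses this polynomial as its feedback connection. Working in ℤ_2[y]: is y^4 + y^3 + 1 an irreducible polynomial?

Yes

Write g(y) = y^4 + y^3 + 1.
Check for roots in ℤ_2: g(0) = 1; g(1) = 1.
No roots, so no linear factors.
Monic irreducibles of degree 2 over GF(2): y^2 + y + 1.
None of them divide g (all give nonzero remainder).
No irreducible factor of degree ≤ 2 exists, so g is irreducible over GF(2).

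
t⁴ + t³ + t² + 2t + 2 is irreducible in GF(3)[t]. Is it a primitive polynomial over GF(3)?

Yes

Write f(t) = t⁴ + t³ + t² + 2t + 2.
|GF(3^4)^×| = 3^4 − 1 = 80. Prime factorization: 80 = 2^4·5.
f is primitive ⇔ t has order 80 in GF(3)[t]/(f), i.e. t^(80/q) ≠ 1 for each prime q | 80.
t^(40) mod f = 2.
t^(16) mod f = 2t³ + 1.
None equal 1, so t has full order 80; f is primitive.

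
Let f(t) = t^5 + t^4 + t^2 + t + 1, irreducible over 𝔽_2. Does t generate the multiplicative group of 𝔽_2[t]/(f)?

Yes

|GF(2^5)^×| = 2^5 − 1 = 31. Prime factorization: 31 = 31.
f is primitive ⇔ t has order 31 in GF(2)[t]/(f), i.e. t^(31/q) ≠ 1 for each prime q | 31.
t^(1) mod f = t.
None equal 1, so t has full order 31; f is primitive.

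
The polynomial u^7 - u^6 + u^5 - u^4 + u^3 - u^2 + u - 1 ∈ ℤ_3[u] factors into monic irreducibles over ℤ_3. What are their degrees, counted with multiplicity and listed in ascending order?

Write g(u) = u^7 - u^6 + u^5 - u^4 + u^3 - u^2 + u - 1.
Roots in ℤ_3: g(0) = 2; g(1) = 0 → root; g(2) = 1.
Linear factors from roots: (u - 1).
Complete factorization: g(u) = (u - 1)·(u^2 + 1)·(u^2 + u - 1)·(u^2 - u - 1).
Factor degrees with multiplicity: 1 + 2 + 2 + 2 = 7.

1, 2, 2, 2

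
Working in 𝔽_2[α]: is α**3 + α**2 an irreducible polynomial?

No

Write g(α) = α**3 + α**2.
Check for roots in 𝔽_2: g(0) = 0 → root; g(1) = 0 → root.
g(0) = 0, so (α) divides g(α); g is reducible.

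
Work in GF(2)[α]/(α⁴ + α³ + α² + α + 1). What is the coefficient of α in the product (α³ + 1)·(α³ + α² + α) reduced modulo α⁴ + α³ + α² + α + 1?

Multiply in GF(2)[α]: (α³ + 1)·(α³ + α² + α) = α⁶ + α⁵ + α⁴ + α³ + α² + α.
Reduce using α⁴ ≡ α³ + α² + α + 1 (mod α⁴ + α³ + α² + α + 1).
Reduced: α.

1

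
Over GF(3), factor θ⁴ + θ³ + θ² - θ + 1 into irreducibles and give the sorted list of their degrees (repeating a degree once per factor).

1, 1, 2

Write h(θ) = θ⁴ + θ³ + θ² - θ + 1.
Roots in GF(3): h(0) = 1; h(1) = 0 → root; h(2) = 0 → root.
Linear factors from roots: (θ - 1), (θ + 1).
Complete factorization: h(θ) = (θ + 1)·(θ - 1)·(θ² + θ - 1).
Factor degrees with multiplicity: 1 + 1 + 2 = 4.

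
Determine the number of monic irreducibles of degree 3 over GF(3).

The number of monic irreducibles of degree 3 over GF(3) is (1/3)·Σ_{d∣3} μ(3/d) 3^d.
Divisors of 3: 1, 3; μ(3/d) for each: -1, 1.
Σ = − 3^1 + 3^3 = 24.
N = 24/3 = 8.

8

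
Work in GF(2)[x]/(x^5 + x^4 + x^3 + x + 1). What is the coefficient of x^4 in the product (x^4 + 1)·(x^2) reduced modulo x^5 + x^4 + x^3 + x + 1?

Multiply in GF(2)[x]: (x^4 + 1)·(x^2) = x^6 + x^2.
Reduce using x^5 ≡ x^4 + x^3 + x + 1 (mod x^5 + x^4 + x^3 + x + 1).
Reduced: x^3 + 1.

0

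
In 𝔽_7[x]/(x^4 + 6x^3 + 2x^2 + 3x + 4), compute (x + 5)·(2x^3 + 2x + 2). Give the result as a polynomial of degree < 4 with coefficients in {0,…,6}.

Multiply in 𝔽_7[x]: (x + 5)·(2x^3 + 2x + 2) = 2x^4 + 3x^3 + 2x^2 + 5x + 3.
Reduce using x^4 ≡ x^3 + 5x^2 + 4x + 3 (mod x^4 + 6x^3 + 2x^2 + 3x + 4).
Reduced: 5x^3 + 5x^2 + 6x + 2.

5x^3 + 5x^2 + 6x + 2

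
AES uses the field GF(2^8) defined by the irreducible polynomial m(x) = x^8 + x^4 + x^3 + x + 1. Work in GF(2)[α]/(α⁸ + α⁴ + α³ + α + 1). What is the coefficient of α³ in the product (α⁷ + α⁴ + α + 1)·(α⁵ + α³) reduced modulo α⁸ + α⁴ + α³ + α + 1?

1

Multiply in GF(2)[α]: (α⁷ + α⁴ + α + 1)·(α⁵ + α³) = α¹² + α¹⁰ + α⁹ + α⁷ + α⁶ + α⁵ + α⁴ + α³.
Reduce using α⁸ ≡ α⁴ + α³ + α + 1 (mod α⁸ + α⁴ + α³ + α + 1).
Reduced: α³ + 1.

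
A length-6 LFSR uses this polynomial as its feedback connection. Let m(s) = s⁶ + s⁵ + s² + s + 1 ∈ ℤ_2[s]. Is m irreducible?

Yes

Check for roots in ℤ_2: m(0) = 1; m(1) = 1.
No roots, so no linear factors.
Monic irreducibles of degree 2 over GF(2): s² + s + 1.
None of them divide m (all give nonzero remainder).
Monic irreducibles of degree 3 over GF(2): s³ + s + 1, s³ + s² + 1.
None of them divide m (all give nonzero remainder).
No irreducible factor of degree ≤ 3 exists, so m is irreducible over GF(2).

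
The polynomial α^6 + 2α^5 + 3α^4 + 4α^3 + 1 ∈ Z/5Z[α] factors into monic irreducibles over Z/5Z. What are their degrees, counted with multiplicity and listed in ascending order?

2, 2, 2

Write g(α) = α^6 + 2α^5 + 3α^4 + 4α^3 + 1.
Roots in Z/5Z: g(0) = 1; g(1) = 1; g(2) = 4; g(3) = 2; g(4) = 4.
Complete factorization: g(α) = (α^2 + 2)·(α^2 + 3α + 3)·(α^2 + 4α + 1).
Factor degrees with multiplicity: 2 + 2 + 2 = 6.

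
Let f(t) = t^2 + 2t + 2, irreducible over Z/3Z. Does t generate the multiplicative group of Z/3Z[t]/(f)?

Yes

|GF(3^2)^×| = 3^2 − 1 = 8. Prime factorization: 8 = 2^3.
f is primitive ⇔ t has order 8 in GF(3)[t]/(f), i.e. t^(8/q) ≠ 1 for each prime q | 8.
t^(4) mod f = 2.
None equal 1, so t has full order 8; f is primitive.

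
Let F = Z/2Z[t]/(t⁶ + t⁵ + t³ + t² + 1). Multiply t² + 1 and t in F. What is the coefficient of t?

Multiply in Z/2Z[t]: (t² + 1)·(t) = t³ + t.
Reduced: t³ + t.

1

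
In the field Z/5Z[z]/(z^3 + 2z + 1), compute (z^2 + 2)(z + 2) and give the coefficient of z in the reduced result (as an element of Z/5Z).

0

Multiply in Z/5Z[z]: (z^2 + 2)·(z + 2) = z^3 + 2z^2 + 2z + 4.
Reduce using z^3 ≡ 3z + 4 (mod z^3 + 2z + 1).
Reduced: 2z^2 + 3.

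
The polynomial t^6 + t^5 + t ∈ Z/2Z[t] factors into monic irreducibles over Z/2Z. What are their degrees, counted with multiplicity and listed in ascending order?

1, 2, 3

Write h(t) = t^6 + t^5 + t.
Roots in Z/2Z: h(0) = 0 → root; h(1) = 1.
Linear factors from roots: (t).
Complete factorization: h(t) = (t)·(t^2 + t + 1)·(t^3 + t + 1).
Factor degrees with multiplicity: 1 + 2 + 3 = 6.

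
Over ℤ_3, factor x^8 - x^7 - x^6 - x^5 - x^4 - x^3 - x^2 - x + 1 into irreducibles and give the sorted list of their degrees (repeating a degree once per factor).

Write g(x) = x^8 - x^7 - x^6 - x^5 - x^4 - x^3 - x^2 - x + 1.
Roots in ℤ_3: g(0) = 1; g(1) = 1; g(2) = 0 → root.
Linear factors from roots: (x + 1).
Complete factorization: g(x) = (x + 1)^2·(x^2 + 1)·(x^2 + x - 1)·(x^2 - x - 1).
Factor degrees with multiplicity: 1 + 1 + 2 + 2 + 2 = 8.

1, 1, 2, 2, 2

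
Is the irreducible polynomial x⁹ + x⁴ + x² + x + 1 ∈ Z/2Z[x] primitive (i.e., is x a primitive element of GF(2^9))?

Write f(x) = x⁹ + x⁴ + x² + x + 1.
|GF(2^9)^×| = 2^9 − 1 = 511. Prime factorization: 511 = 7·73.
f is primitive ⇔ x has order 511 in GF(2)[x]/(f), i.e. x^(511/q) ≠ 1 for each prime q | 511.
x^(73) mod f = 1
x^(7) mod f = x⁷.
Since x^(73) = 1, the order of x divides 73 < 511; not primitive.

No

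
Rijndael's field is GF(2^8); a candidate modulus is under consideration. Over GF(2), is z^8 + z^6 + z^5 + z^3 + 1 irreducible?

Yes

Write P(z) = z^8 + z^6 + z^5 + z^3 + 1.
Check for roots in GF(2): P(0) = 1; P(1) = 1.
No roots, so no linear factors.
Monic irreducibles of degree 2 over GF(2): z^2 + z + 1.
None of them divide P (all give nonzero remainder).
Monic irreducibles of degree 3 over GF(2): z^3 + z + 1, z^3 + z^2 + 1.
None of them divide P (all give nonzero remainder).
Monic irreducibles of degree 4 over GF(2): z^4 + z + 1, z^4 + z^3 + 1, z^4 + z^3 + z^2 + z + 1.
None of them divide P (all give nonzero remainder).
No irreducible factor of degree ≤ 4 exists, so P is irreducible over GF(2).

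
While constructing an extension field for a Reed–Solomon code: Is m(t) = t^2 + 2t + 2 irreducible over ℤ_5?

No

Check for roots in ℤ_5: m(0) = 2; m(1) = 0 → root; m(2) = 0 → root; m(3) = 2; m(4) = 1.
m(1) = 0, so (t − 1) divides m(t); m is reducible.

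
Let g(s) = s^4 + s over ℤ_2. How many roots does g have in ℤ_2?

2

Evaluate at each of the 2 elements of ℤ_2:
g(0) = 0 → root; g(1) = 0 → root.
Roots: {0, 1}.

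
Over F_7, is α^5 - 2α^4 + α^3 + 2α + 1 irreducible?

Write f(α) = α^5 - 2α^4 + α^3 + 2α + 1.
Check for roots in F_7: f(0) = 1; f(1) = 3; f(2) = 6; f(3) = 3; f(4) = 4; f(5) = 2; f(6) = 2.
No roots, so no linear factors.
Degree-2 irreducible divisors: test the 21 monic irreducibles of degree 2 over GF(7).
None of them divide f (all give nonzero remainder).
No irreducible factor of degree ≤ 2 exists, so f is irreducible over GF(7).

Yes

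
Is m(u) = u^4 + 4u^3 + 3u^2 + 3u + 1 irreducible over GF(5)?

Yes

Check for roots in GF(5): m(0) = 1; m(1) = 2; m(2) = 2; m(3) = 1; m(4) = 3.
No roots, so no linear factors.
Degree-2 irreducible divisors: test the 10 monic irreducibles of degree 2 over GF(5).
None of them divide m (all give nonzero remainder).
No irreducible factor of degree ≤ 2 exists, so m is irreducible over GF(5).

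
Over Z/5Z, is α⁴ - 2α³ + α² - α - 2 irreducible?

Write g(α) = α⁴ - 2α³ + α² - α - 2.
Check for roots in Z/5Z: g(0) = 3; g(1) = 2; g(2) = 0 → root; g(3) = 1; g(4) = 3.
g(2) = 0, so (α − 2) divides g(α); g is reducible.

No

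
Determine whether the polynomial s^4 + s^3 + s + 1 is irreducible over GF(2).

Write g(s) = s^4 + s^3 + s + 1.
Check for roots in GF(2): g(0) = 1; g(1) = 0 → root.
g(1) = 0, so (s − 1) divides g(s); g is reducible.

No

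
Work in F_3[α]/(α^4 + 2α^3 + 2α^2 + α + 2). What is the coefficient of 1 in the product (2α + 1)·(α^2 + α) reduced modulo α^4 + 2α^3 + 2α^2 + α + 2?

0

Multiply in F_3[α]: (2α + 1)·(α^2 + α) = 2α^3 + α.
Reduced: 2α^3 + α.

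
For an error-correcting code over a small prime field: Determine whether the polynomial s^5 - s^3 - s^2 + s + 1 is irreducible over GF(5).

Yes

Write h(s) = s^5 - s^3 - s^2 + s + 1.
Check for roots in GF(5): h(0) = 1; h(1) = 1; h(2) = 3; h(3) = 1; h(4) = 4.
No roots, so no linear factors.
Degree-2 irreducible divisors: test the 10 monic irreducibles of degree 2 over GF(5).
None of them divide h (all give nonzero remainder).
No irreducible factor of degree ≤ 2 exists, so h is irreducible over GF(5).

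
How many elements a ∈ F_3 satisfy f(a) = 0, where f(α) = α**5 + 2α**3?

Evaluate at each of the 3 elements of F_3:
f(0) = 0 → root; f(1) = 0 → root; f(2) = 0 → root.
Roots: {0, 1, 2}.

3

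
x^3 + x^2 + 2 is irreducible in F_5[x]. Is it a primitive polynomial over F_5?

Yes

Write f(x) = x^3 + x^2 + 2.
|GF(5^3)^×| = 5^3 − 1 = 124. Prime factorization: 124 = 2^2·31.
f is primitive ⇔ x has order 124 in GF(5)[x]/(f), i.e. x^(124/q) ≠ 1 for each prime q | 124.
x^(62) mod f = 4.
x^(4) mod f = x^2 + 3x + 2.
None equal 1, so x has full order 124; f is primitive.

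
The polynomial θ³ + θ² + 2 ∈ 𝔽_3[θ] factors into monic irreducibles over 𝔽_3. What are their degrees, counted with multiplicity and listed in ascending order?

3

Write h(θ) = θ³ + θ² + 2.
Roots in 𝔽_3: h(0) = 2; h(1) = 1; h(2) = 2.
Complete factorization: h(θ) = (θ³ + θ² + 2).
Factor degrees with multiplicity: 3 = 3.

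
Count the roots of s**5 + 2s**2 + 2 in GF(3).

Write f(s) = s**5 + 2s**2 + 2.
Evaluate at each of the 3 elements of GF(3):
f(0) = 2; f(1) = 2; f(2) = 0 → root.
Roots: {2}.

1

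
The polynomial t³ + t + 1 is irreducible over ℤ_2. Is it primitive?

Yes

Write f(t) = t³ + t + 1.
|GF(2^3)^×| = 2^3 − 1 = 7. Prime factorization: 7 = 7.
f is primitive ⇔ t has order 7 in GF(2)[t]/(f), i.e. t^(7/q) ≠ 1 for each prime q | 7.
t^(1) mod f = t.
None equal 1, so t has full order 7; f is primitive.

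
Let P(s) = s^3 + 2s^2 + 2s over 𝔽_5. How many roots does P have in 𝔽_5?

3

Evaluate at each of the 5 elements of 𝔽_5:
P(0) = 0 → root; P(1) = 0 → root; P(2) = 0 → root; P(3) = 1; P(4) = 4.
Roots: {0, 1, 2}.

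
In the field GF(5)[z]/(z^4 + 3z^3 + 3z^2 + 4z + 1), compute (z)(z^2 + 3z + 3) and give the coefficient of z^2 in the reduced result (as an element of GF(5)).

3

Multiply in GF(5)[z]: (z)·(z^2 + 3z + 3) = z^3 + 3z^2 + 3z.
Reduced: z^3 + 3z^2 + 3z.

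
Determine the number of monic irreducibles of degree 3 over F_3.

8

The number of monic irreducibles of degree 3 over GF(3) is (1/3)·Σ_{d∣3} μ(3/d) 3^d.
Divisors of 3: 1, 3; μ(3/d) for each: -1, 1.
Σ = − 3^1 + 3^3 = 24.
N = 24/3 = 8.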